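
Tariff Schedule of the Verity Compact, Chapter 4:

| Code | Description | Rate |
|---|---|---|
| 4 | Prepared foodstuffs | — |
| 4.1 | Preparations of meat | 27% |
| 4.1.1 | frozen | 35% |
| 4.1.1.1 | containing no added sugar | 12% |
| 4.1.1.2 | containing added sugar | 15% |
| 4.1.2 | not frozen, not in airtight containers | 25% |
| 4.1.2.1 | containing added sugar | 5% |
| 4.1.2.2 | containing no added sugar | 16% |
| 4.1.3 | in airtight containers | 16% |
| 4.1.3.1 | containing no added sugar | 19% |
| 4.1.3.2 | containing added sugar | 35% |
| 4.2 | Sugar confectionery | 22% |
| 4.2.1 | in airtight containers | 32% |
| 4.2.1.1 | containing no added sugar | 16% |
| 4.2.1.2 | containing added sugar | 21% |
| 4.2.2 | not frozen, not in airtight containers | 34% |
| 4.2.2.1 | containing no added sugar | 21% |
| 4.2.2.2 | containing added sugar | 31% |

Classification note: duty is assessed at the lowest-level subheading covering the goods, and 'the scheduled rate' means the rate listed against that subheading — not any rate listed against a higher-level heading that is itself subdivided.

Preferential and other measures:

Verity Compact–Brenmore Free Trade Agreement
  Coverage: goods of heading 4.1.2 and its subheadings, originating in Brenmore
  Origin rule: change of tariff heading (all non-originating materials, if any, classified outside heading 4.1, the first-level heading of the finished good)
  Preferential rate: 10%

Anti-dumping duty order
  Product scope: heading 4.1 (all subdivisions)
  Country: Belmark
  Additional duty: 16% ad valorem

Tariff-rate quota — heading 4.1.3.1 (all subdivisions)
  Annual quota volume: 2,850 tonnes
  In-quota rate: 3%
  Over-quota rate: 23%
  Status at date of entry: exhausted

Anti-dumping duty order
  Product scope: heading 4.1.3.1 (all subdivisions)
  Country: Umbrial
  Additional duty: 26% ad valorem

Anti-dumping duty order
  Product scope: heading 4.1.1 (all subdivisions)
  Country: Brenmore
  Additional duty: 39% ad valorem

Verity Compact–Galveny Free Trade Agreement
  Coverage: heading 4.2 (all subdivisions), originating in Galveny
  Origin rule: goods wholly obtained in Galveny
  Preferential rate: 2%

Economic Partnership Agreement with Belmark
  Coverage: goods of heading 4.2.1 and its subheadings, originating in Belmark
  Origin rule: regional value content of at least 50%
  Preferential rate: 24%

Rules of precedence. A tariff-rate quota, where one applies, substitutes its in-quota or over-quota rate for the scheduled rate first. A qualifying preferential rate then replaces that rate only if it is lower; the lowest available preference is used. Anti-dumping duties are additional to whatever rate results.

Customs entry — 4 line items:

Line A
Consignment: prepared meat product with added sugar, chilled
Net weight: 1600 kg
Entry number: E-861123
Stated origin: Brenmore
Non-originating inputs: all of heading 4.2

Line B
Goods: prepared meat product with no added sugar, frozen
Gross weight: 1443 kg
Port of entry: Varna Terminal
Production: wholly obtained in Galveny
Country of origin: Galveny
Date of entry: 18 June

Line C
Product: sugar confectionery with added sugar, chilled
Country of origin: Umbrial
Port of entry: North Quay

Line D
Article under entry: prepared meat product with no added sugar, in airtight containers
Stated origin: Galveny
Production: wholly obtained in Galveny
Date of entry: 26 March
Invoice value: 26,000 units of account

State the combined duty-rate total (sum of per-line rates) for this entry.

Line A: prepared meat product → 4.1; chilled → 4.1.2; with added sugar → 4.1.2.1. Scheduled 5%. Brenmore agreement on 4.1.2: CTH met → 10% available; preference 10% not lower than 5% → no reduction. → 5%.
Line B: prepared meat product → 4.1; frozen → 4.1.1; with no added sugar → 4.1.1.1. Scheduled 12%. Galveny agreement on 4.2: 4.1.1.1 not covered. → 12%.
Line C: sugar confectionery → 4.2; chilled → 4.2.2; with added sugar → 4.2.2.2. Scheduled 31%. No special measure applies. → 31%.
Line D: prepared meat product → 4.1; in airtight containers → 4.1.3; with no added sugar → 4.1.3.1. Scheduled 19%. quota on 4.1.3.1 exhausted → over-quota 23%; Galveny agreement on 4.2: 4.1.3.1 not covered. → 23%.
Sum: 5% + 12% + 31% + 23% = 71%.

71%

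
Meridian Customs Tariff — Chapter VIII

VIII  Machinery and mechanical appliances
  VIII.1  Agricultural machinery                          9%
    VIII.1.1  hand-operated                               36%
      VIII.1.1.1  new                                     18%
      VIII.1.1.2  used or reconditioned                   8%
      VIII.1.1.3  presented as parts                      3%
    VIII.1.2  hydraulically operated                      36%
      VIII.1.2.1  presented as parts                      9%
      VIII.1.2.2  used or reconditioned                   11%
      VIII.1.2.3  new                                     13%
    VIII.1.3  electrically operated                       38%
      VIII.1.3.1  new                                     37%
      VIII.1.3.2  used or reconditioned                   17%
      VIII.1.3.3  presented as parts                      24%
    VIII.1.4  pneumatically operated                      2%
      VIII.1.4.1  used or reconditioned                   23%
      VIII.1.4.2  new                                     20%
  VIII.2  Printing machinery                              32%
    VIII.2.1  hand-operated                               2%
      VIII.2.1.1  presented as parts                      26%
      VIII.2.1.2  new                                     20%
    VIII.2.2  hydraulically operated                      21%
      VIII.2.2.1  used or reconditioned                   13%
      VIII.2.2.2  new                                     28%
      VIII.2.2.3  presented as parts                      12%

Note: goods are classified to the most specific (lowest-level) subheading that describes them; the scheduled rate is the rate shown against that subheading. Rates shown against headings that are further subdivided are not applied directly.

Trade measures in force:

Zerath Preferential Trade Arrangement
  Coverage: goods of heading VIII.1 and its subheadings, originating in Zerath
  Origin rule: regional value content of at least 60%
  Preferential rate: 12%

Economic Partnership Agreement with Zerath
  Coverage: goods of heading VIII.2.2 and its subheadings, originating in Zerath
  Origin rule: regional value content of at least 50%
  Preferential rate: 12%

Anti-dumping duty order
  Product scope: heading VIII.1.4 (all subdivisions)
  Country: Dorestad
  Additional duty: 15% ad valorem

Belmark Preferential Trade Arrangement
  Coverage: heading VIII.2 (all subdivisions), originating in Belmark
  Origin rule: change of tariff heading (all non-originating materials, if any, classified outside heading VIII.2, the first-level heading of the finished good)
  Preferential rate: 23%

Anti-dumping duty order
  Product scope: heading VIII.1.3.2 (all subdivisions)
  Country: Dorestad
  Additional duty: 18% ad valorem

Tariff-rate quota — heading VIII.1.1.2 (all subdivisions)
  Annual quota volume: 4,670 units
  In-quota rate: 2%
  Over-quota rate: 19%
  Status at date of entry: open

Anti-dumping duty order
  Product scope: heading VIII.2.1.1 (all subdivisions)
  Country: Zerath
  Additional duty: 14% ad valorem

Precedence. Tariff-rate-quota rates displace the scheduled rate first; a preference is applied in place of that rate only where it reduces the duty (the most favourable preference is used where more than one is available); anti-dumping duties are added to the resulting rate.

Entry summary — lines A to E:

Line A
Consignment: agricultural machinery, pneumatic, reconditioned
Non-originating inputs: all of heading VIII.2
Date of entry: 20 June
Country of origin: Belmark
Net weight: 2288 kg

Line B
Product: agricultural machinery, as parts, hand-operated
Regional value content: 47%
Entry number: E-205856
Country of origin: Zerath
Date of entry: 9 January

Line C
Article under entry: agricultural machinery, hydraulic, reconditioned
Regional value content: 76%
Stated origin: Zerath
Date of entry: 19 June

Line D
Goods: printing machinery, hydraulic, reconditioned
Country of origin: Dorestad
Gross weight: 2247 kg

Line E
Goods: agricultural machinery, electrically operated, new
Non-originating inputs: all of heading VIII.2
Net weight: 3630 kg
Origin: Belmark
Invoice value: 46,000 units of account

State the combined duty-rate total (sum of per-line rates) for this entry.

87%

Line A: agricultural → VIII.1; pneumatic → VIII.1.4; reconditioned → VIII.1.4.1. Scheduled 23%. Belmark agreement on VIII.2: VIII.1.4.1 not covered. → 23%.
Line B: agricultural → VIII.1; hand-operated → VIII.1.1; as parts → VIII.1.1.3. Scheduled 3%. Zerath agreement on VIII.1: RVC < 60%; Zerath agreement on VIII.2.2: VIII.1.1.3 not covered. → 3%.
Line C: agricultural → VIII.1; hydraulic → VIII.1.2; reconditioned → VIII.1.2.2. Scheduled 11%. Zerath agreement on VIII.1: RVC ≥ 60% → 12% available; Zerath agreement on VIII.2.2: VIII.1.2.2 not covered; preference 12% not lower than 11% → no reduction. → 11%.
Line D: printing → VIII.2; hydraulic → VIII.2.2; reconditioned → VIII.2.2.1. Scheduled 13%. No special measure applies. → 13%.
Line E: agricultural → VIII.1; electrically operated → VIII.1.3; new → VIII.1.3.1. Scheduled 37%. Belmark agreement on VIII.2: VIII.1.3.1 not covered. → 37%.
Sum: 23% + 3% + 11% + 13% + 37% = 87%.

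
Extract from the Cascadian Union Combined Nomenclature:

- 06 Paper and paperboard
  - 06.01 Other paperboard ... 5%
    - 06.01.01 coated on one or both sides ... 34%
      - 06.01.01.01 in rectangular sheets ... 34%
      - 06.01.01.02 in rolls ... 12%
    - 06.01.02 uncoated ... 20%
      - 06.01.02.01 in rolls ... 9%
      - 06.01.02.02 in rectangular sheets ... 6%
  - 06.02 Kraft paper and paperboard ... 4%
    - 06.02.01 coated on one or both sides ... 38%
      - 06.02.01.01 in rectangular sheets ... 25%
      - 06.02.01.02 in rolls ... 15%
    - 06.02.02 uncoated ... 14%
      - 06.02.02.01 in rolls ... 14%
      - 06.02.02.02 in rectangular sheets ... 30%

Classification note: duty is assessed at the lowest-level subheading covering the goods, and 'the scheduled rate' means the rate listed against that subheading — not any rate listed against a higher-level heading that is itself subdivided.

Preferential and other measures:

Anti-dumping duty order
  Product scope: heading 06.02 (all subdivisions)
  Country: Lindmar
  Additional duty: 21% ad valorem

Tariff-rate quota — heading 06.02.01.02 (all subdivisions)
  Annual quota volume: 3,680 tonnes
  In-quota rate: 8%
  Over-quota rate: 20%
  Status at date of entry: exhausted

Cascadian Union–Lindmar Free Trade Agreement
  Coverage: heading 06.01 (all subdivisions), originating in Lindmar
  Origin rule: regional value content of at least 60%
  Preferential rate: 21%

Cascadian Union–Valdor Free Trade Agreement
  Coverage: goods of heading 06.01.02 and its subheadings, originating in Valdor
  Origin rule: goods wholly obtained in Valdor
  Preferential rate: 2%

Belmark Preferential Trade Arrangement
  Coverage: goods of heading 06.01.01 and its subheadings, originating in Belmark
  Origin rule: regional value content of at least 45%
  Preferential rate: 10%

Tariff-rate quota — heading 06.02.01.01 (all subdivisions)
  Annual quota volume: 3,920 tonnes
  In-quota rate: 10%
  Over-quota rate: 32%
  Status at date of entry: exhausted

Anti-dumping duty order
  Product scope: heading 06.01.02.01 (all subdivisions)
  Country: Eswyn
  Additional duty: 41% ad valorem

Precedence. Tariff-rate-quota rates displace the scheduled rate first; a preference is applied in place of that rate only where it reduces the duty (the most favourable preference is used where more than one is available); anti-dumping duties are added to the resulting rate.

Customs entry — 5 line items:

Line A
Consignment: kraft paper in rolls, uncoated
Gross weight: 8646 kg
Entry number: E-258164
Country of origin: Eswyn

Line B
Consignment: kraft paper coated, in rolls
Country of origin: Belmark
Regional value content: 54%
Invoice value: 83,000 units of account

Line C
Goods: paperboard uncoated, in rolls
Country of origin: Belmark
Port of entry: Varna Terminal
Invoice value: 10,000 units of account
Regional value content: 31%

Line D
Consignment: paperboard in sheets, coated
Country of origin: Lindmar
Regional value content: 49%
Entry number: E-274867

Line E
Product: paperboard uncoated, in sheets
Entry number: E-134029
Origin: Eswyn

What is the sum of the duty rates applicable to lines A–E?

83%

Line A: kraft paper → 06.02; uncoated → 06.02.02; in rolls → 06.02.02.01. Scheduled 14%. No special measure applies. → 14%.
Line B: kraft paper → 06.02; coated → 06.02.01; in rolls → 06.02.01.02. Scheduled 15%. quota on 06.02.01.02 exhausted → over-quota 20%; Belmark agreement on 06.01.01: 06.02.01.02 not covered. → 20%.
Line C: paperboard → 06.01; uncoated → 06.01.02; in rolls → 06.01.02.01. Scheduled 9%. Belmark agreement on 06.01.01: 06.01.02.01 not covered. → 9%.
Line D: paperboard → 06.01; coated → 06.01.01; in sheets → 06.01.01.01. Scheduled 34%. Lindmar agreement on 06.01: RVC < 60%. → 34%.
Line E: paperboard → 06.01; uncoated → 06.01.02; in sheets → 06.01.02.02. Scheduled 6%. No special measure applies. → 6%.
Sum: 14% + 20% + 9% + 34% + 6% = 83%.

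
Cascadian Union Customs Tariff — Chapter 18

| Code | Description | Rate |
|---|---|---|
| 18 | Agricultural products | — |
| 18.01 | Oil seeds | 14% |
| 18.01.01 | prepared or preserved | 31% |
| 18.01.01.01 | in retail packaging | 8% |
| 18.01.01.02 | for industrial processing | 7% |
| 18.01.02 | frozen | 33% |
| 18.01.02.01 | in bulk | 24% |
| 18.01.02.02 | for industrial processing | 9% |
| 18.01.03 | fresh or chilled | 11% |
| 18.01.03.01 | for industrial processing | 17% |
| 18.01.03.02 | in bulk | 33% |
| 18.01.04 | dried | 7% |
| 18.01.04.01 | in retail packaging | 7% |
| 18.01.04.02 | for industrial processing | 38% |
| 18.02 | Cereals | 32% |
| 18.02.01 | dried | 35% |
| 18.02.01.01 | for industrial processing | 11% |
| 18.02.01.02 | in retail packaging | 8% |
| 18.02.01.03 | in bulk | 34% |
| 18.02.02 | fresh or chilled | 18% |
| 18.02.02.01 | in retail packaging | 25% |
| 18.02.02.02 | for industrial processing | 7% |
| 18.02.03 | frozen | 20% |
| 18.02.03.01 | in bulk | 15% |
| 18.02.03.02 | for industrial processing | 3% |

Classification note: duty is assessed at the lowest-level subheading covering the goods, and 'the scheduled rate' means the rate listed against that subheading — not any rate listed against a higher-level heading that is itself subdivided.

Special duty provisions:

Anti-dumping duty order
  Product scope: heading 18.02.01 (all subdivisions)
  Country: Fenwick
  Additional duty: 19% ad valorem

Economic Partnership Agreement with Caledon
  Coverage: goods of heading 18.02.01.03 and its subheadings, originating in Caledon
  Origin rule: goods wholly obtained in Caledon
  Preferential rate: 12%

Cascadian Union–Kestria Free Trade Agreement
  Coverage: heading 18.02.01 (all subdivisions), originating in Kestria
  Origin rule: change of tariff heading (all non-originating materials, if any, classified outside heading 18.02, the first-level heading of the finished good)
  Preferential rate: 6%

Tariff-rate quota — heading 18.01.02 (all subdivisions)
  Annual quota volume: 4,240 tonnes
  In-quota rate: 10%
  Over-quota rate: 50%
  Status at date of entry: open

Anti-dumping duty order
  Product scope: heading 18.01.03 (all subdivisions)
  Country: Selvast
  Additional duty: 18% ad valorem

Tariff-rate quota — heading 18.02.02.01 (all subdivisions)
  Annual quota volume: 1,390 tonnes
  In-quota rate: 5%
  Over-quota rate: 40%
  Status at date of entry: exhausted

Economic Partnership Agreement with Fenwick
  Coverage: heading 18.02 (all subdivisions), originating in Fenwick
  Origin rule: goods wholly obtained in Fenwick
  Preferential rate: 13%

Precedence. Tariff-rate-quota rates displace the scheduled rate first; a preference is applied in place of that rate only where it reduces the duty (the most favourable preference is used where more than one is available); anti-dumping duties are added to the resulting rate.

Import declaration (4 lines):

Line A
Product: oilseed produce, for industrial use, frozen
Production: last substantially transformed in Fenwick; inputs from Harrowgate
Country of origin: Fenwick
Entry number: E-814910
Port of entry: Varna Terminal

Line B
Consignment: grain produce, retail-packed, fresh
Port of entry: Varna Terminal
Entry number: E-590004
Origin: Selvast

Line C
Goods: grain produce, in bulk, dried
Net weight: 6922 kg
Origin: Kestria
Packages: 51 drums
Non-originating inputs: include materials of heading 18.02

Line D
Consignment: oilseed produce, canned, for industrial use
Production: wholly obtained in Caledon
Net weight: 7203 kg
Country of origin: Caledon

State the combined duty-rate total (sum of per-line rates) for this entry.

Line A: oilseed → 18.01; frozen → 18.01.02; for industrial use → 18.01.02.02. Scheduled 9%. quota on 18.01.02 open → in-quota 10%; Fenwick agreement on 18.02: 18.01.02.02 not covered. → 10%.
Line B: grain → 18.02; fresh → 18.02.02; retail-packed → 18.02.02.01. Scheduled 25%. quota on 18.02.02.01 exhausted → over-quota 40%. → 40%.
Line C: grain → 18.02; dried → 18.02.01; in bulk → 18.02.01.03. Scheduled 34%. Kestria agreement on 18.02.01: CTH not met. → 34%.
Line D: oilseed → 18.01; canned → 18.01.01; for industrial use → 18.01.01.02. Scheduled 7%. Caledon agreement on 18.02.01.03: 18.01.01.02 not covered. → 7%.
Sum: 10% + 40% + 34% + 7% = 91%.

91%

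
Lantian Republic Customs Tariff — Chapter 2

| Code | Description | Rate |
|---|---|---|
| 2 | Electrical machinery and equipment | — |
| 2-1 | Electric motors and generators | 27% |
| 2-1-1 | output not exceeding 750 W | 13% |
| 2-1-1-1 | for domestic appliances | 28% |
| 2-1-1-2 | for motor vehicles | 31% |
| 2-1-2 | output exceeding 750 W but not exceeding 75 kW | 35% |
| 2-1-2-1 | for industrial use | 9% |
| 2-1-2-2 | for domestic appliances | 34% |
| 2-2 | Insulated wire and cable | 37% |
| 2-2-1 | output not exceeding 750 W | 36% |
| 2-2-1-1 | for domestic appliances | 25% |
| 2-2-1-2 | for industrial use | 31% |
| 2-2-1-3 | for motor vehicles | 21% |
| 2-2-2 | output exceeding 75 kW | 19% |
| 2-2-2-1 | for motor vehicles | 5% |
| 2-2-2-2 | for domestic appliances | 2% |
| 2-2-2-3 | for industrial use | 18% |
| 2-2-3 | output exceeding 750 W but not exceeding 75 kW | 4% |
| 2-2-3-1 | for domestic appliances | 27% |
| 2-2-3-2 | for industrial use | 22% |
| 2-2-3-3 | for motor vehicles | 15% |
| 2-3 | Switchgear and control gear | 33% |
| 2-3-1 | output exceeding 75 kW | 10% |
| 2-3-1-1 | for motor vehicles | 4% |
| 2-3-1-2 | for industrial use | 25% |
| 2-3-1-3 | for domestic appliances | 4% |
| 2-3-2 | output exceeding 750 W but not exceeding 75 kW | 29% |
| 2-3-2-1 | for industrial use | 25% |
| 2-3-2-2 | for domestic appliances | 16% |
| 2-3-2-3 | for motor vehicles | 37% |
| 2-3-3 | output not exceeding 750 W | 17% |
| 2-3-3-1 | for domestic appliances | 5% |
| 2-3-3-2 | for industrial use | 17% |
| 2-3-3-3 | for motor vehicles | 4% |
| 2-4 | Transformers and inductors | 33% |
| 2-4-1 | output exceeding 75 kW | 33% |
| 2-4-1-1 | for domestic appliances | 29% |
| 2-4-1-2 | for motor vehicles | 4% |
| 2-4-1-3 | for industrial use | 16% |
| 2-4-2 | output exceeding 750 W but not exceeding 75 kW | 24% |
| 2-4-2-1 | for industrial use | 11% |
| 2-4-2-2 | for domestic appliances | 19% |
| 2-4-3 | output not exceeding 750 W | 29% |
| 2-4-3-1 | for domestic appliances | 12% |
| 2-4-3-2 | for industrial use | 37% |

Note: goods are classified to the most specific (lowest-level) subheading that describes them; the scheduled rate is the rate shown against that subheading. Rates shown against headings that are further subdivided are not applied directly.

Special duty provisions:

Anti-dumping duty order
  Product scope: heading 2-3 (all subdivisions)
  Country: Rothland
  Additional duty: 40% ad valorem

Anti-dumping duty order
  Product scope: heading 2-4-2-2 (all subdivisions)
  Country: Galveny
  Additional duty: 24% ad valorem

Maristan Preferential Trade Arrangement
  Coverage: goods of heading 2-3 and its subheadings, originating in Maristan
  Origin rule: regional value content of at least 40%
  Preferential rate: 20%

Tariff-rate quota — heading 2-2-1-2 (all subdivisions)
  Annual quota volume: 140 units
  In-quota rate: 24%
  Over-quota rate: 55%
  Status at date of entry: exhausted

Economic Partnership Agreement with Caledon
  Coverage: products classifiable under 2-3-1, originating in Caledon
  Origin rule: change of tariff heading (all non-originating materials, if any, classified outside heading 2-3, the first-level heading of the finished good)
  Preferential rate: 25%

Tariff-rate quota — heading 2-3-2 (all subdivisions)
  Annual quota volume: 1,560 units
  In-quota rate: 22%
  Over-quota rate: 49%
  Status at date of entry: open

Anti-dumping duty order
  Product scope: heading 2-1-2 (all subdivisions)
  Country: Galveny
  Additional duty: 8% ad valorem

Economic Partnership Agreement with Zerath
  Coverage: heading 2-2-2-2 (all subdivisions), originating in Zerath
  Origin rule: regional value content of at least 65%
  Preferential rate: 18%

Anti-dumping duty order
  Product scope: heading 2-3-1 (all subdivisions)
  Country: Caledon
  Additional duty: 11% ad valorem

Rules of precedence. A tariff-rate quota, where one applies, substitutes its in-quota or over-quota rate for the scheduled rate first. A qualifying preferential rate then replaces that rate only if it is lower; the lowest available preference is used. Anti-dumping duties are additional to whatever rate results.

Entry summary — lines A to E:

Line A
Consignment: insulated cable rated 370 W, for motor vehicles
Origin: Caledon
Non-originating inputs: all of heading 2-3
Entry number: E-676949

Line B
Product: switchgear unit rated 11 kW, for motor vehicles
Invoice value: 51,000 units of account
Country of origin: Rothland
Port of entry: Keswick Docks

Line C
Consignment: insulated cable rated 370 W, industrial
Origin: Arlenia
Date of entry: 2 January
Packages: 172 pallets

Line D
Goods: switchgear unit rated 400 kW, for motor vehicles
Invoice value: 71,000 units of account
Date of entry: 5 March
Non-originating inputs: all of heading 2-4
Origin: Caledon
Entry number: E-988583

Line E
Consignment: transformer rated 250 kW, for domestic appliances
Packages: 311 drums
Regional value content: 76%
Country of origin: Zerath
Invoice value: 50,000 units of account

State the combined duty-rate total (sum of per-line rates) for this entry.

Line A: insulated cable → 2-2; rated 370 W → 2-2-1; for motor vehicles → 2-2-1-3. Scheduled 21%. Caledon agreement on 2-3-1: 2-2-1-3 not covered. → 21%.
Line B: switchgear unit → 2-3; rated 11 kW → 2-3-2; for motor vehicles → 2-3-2-3. Scheduled 37%. quota on 2-3-2 open → in-quota 22%; anti-dumping (Rothland, 2-3): +40%; total 22% + 40% = 62%. → 62%.
Line C: insulated cable → 2-2; rated 370 W → 2-2-1; industrial → 2-2-1-2. Scheduled 31%. quota on 2-2-1-2 exhausted → over-quota 55%. → 55%.
Line D: switchgear unit → 2-3; rated 400 kW → 2-3-1; for motor vehicles → 2-3-1-1. Scheduled 4%. Caledon agreement on 2-3-1: CTH met → 25% available; preference 25% not lower than 4% → no reduction; anti-dumping (Caledon, 2-3-1): +11%; total 4% + 11% = 15%. → 15%.
Line E: transformer → 2-4; rated 250 kW → 2-4-1; for domestic appliances → 2-4-1-1. Scheduled 29%. Zerath agreement on 2-2-2-2: 2-4-1-1 not covered. → 29%.
Sum: 21% + 62% + 55% + 15% + 29% = 182%.

182%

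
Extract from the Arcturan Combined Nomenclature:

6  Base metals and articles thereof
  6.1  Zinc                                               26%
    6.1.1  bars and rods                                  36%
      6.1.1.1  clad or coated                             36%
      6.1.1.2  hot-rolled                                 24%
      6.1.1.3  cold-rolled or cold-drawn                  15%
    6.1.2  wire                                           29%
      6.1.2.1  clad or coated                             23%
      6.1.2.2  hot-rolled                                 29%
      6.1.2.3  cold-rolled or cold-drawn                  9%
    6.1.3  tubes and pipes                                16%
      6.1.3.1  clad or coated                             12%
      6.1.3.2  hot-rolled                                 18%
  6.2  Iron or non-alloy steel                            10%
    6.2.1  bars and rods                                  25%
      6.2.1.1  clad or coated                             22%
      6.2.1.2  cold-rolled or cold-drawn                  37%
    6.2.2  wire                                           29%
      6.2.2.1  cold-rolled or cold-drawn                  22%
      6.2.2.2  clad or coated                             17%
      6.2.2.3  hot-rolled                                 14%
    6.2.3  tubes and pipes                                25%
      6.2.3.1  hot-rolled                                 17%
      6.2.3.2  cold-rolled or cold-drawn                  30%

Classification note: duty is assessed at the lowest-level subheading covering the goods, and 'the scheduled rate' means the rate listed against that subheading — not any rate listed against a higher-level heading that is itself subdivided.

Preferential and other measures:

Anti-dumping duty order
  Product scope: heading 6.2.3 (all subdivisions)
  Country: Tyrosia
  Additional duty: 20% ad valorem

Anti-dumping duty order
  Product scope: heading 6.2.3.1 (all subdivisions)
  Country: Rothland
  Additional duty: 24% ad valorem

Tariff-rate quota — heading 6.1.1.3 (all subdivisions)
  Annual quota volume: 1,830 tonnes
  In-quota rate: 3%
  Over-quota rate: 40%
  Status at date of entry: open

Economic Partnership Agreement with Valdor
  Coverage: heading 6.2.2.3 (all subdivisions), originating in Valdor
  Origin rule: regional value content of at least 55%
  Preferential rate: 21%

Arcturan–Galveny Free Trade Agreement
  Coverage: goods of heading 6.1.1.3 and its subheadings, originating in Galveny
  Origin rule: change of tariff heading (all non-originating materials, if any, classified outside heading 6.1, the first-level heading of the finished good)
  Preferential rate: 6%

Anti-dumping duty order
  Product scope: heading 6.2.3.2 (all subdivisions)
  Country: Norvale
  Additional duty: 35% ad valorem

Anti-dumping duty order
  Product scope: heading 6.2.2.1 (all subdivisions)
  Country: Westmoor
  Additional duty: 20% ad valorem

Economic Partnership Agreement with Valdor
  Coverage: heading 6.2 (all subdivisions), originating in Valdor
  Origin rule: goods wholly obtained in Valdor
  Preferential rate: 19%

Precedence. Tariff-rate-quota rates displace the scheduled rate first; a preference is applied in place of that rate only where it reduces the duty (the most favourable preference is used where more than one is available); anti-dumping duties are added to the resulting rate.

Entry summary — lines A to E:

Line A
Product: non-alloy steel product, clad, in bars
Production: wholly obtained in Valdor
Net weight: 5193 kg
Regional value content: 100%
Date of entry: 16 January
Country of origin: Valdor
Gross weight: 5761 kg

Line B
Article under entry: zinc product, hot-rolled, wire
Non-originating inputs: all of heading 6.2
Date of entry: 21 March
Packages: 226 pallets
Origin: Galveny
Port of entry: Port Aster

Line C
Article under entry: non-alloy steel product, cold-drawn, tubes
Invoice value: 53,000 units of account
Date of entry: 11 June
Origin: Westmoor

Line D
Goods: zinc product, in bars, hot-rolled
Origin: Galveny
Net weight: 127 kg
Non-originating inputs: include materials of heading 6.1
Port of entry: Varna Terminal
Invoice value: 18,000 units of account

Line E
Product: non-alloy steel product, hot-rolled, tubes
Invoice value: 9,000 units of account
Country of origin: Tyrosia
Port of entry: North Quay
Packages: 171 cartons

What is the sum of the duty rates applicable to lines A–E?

Line A: non-alloy steel → 6.2; in bars → 6.2.1; clad → 6.2.1.1. Scheduled 22%. Valdor agreement on 6.2.2.3: 6.2.1.1 not covered; Valdor agreement on 6.2: wholly obtained → 19% available; preferential 19%. → 19%.
Line B: zinc → 6.1; wire → 6.1.2; hot-rolled → 6.1.2.2. Scheduled 29%. Galveny agreement on 6.1.1.3: 6.1.2.2 not covered. → 29%.
Line C: non-alloy steel → 6.2; tubes → 6.2.3; cold-drawn → 6.2.3.2. Scheduled 30%. No special measure applies. → 30%.
Line D: zinc → 6.1; in bars → 6.1.1; hot-rolled → 6.1.1.2. Scheduled 24%. Galveny agreement on 6.1.1.3: 6.1.1.2 not covered. → 24%.
Line E: non-alloy steel → 6.2; tubes → 6.2.3; hot-rolled → 6.2.3.1. Scheduled 17%. anti-dumping (Tyrosia, 6.2.3): +20%; total 17% + 20% = 37%. → 37%.
Sum: 19% + 29% + 30% + 24% + 37% = 139%.

139%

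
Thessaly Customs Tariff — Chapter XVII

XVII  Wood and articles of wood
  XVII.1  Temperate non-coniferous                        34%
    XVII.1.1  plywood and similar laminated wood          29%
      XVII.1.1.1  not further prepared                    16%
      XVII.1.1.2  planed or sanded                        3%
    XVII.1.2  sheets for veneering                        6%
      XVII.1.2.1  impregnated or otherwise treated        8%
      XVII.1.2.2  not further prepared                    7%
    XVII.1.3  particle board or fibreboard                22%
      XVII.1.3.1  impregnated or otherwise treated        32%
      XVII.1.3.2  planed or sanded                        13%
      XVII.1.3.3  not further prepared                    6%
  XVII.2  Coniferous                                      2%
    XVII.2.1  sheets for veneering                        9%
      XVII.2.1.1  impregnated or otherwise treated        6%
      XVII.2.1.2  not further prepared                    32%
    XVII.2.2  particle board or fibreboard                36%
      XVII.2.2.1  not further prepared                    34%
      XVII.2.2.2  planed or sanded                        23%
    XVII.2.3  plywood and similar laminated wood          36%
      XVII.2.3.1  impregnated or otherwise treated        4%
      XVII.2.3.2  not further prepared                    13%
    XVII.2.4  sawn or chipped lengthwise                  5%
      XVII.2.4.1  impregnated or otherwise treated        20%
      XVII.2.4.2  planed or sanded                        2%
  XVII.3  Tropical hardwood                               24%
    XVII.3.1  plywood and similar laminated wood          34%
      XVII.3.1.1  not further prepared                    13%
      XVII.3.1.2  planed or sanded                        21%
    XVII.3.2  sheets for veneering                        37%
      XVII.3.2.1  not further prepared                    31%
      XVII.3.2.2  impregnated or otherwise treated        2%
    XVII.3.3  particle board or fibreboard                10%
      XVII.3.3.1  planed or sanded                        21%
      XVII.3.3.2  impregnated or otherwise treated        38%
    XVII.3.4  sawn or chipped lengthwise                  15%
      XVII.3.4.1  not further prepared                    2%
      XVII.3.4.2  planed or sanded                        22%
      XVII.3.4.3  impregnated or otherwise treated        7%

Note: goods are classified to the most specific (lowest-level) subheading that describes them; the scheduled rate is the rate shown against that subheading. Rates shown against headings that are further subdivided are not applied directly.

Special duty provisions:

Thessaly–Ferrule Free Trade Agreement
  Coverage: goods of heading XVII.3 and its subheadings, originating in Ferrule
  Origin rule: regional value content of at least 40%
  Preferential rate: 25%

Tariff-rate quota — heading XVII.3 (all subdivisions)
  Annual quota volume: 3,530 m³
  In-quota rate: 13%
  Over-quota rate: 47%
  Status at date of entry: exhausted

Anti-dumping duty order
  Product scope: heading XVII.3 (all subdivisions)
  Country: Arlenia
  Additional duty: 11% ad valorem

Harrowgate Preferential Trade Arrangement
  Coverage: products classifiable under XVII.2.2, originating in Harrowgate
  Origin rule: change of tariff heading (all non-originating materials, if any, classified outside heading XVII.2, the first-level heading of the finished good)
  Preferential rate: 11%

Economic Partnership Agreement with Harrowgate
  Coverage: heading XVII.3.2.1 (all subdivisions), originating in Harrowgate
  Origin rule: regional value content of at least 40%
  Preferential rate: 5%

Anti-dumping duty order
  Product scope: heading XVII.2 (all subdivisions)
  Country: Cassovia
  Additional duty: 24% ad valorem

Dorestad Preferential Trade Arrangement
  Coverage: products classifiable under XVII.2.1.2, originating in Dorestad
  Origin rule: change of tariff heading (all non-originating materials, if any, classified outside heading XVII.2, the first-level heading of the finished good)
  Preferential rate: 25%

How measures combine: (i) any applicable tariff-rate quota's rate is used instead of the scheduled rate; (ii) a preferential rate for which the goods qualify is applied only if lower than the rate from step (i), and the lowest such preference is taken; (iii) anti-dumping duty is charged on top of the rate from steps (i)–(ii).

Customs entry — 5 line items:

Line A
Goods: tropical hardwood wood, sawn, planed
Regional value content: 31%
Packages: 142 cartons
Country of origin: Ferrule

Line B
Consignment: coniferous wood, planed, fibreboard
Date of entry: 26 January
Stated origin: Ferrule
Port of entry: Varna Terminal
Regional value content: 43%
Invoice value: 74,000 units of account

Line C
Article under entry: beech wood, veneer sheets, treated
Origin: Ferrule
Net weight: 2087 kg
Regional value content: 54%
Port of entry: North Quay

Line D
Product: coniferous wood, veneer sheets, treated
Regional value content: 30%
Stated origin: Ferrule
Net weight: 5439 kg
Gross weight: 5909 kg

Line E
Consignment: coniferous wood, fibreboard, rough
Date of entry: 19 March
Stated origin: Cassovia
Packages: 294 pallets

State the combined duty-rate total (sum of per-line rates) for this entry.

Line A: tropical hardwood → XVII.3; sawn → XVII.3.4; planed → XVII.3.4.2. Scheduled 22%. quota on XVII.3 exhausted → over-quota 47%; Ferrule agreement on XVII.3: RVC < 40%. → 47%.
Line B: coniferous → XVII.2; fibreboard → XVII.2.2; planed → XVII.2.2.2. Scheduled 23%. Ferrule agreement on XVII.3: XVII.2.2.2 not covered. → 23%.
Line C: beech → XVII.1; veneer sheets → XVII.1.2; treated → XVII.1.2.1. Scheduled 8%. Ferrule agreement on XVII.3: XVII.1.2.1 not covered. → 8%.
Line D: coniferous → XVII.2; veneer sheets → XVII.2.1; treated → XVII.2.1.1. Scheduled 6%. Ferrule agreement on XVII.3: XVII.2.1.1 not covered. → 6%.
Line E: coniferous → XVII.2; fibreboard → XVII.2.2; rough → XVII.2.2.1. Scheduled 34%. anti-dumping (Cassovia, XVII.2): +24%; total 34% + 24% = 58%. → 58%.
Sum: 47% + 23% + 8% + 6% + 58% = 142%.

142%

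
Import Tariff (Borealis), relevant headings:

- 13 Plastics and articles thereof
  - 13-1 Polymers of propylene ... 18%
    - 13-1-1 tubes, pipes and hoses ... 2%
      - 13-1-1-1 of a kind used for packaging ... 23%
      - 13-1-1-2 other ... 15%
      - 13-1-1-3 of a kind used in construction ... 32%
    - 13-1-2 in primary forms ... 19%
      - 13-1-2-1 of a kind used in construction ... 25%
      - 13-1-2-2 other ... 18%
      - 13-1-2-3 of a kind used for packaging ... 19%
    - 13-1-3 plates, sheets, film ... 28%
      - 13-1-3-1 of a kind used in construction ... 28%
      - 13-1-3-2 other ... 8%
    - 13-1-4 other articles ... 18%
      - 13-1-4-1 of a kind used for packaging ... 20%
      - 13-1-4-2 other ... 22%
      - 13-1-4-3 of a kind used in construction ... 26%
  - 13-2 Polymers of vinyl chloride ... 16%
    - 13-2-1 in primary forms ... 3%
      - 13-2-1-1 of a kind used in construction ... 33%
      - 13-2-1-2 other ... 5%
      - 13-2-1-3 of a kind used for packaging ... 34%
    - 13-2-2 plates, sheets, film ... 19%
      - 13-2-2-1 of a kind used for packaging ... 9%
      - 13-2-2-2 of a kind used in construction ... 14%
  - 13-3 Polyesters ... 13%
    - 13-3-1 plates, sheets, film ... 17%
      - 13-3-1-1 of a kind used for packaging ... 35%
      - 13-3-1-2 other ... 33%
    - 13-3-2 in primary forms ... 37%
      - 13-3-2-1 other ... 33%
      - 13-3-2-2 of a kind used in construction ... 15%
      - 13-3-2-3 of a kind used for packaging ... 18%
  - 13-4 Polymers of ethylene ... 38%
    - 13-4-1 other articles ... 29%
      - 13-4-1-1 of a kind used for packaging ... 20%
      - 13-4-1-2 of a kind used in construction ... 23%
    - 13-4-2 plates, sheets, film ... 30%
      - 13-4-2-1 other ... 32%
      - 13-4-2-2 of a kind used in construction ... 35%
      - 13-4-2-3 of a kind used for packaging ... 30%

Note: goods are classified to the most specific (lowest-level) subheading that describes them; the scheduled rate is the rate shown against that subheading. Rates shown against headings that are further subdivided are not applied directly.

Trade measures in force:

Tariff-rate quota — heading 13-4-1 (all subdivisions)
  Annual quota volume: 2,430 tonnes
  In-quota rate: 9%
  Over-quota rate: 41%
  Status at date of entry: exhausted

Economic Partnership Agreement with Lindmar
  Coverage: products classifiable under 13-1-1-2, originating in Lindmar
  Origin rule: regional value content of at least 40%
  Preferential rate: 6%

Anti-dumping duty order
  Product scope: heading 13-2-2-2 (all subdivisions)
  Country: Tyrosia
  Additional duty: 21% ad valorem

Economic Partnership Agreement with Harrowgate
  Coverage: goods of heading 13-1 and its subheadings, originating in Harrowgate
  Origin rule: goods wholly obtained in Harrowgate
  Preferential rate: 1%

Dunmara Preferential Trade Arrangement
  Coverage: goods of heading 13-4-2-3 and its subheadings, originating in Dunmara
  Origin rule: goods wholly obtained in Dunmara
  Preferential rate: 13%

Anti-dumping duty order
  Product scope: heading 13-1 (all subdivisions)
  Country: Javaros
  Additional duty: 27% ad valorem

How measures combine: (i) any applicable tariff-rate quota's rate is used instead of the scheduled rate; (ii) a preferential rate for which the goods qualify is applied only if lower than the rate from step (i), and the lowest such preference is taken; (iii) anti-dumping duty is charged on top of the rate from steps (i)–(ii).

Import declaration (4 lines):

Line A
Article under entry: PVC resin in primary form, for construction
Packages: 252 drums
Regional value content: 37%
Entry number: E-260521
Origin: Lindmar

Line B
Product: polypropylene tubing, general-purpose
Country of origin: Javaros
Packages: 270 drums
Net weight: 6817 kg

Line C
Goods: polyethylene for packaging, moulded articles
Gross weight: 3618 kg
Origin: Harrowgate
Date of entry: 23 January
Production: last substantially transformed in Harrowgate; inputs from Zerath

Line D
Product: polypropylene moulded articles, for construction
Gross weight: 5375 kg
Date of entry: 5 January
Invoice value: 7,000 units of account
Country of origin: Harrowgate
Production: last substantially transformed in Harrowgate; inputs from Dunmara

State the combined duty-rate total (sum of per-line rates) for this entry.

142%

Line A: PVC → 13-2; resin in primary form → 13-2-1; for construction → 13-2-1-1. Scheduled 33%. Lindmar agreement on 13-1-1-2: 13-2-1-1 not covered. → 33%.
Line B: polypropylene → 13-1; tubing → 13-1-1; general-purpose → 13-1-1-2. Scheduled 15%. anti-dumping (Javaros, 13-1): +27%; total 15% + 27% = 42%. → 42%.
Line C: polyethylene → 13-4; moulded articles → 13-4-1; for packaging → 13-4-1-1. Scheduled 20%. quota on 13-4-1 exhausted → over-quota 41%; Harrowgate agreement on 13-1: 13-4-1-1 not covered. → 41%.
Line D: polypropylene → 13-1; moulded articles → 13-1-4; for construction → 13-1-4-3. Scheduled 26%. Harrowgate agreement on 13-1: not wholly obtained. → 26%.
Sum: 33% + 42% + 41% + 26% = 142%.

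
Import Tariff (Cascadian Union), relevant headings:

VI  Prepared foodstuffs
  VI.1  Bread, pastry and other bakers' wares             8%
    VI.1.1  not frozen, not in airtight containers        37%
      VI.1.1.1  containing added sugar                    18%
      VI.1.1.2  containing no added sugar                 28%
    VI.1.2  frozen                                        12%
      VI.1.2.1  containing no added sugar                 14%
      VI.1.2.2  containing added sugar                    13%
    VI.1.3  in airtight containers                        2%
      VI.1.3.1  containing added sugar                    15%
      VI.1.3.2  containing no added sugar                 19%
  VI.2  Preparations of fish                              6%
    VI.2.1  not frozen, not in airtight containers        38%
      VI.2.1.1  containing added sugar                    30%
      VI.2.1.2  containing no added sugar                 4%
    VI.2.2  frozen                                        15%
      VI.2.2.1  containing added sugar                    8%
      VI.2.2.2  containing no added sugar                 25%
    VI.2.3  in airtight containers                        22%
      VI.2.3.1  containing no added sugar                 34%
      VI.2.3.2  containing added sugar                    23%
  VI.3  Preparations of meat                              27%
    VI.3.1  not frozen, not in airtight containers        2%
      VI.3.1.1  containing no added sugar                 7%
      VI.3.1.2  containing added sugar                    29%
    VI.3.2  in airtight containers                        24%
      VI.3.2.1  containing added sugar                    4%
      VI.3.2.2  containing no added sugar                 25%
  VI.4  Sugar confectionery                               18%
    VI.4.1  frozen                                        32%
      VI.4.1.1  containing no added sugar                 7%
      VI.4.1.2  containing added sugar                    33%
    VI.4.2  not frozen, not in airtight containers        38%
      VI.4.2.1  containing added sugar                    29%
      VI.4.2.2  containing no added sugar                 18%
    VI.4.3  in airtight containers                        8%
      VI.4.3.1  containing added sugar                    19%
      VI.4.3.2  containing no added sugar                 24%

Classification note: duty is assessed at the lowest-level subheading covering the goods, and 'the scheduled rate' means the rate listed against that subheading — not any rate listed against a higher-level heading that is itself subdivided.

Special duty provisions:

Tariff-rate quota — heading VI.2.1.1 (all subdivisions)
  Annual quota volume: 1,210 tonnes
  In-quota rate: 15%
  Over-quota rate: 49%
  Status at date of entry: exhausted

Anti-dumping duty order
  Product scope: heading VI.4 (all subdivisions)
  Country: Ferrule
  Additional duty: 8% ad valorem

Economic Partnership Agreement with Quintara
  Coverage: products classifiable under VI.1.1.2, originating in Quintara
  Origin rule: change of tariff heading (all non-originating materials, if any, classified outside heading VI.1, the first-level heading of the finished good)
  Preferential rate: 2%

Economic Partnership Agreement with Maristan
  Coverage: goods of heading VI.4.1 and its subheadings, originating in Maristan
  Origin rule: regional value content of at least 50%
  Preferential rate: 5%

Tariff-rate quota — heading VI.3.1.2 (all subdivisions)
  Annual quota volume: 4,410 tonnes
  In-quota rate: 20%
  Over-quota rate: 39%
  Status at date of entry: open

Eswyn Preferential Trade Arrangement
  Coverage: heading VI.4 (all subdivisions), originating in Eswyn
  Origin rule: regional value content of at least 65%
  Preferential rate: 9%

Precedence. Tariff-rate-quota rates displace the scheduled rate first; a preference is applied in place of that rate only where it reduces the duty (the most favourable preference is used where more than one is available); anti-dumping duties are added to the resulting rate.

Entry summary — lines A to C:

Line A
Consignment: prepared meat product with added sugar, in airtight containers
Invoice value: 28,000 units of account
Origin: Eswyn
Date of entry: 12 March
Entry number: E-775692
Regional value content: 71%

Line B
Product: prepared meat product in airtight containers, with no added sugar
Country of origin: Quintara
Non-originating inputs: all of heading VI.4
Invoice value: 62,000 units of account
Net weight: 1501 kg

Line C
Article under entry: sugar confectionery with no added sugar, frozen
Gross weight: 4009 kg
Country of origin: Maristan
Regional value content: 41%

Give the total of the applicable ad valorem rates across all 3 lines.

36%

Line A: prepared meat product → VI.3; in airtight containers → VI.3.2; with added sugar → VI.3.2.1. Scheduled 4%. Eswyn agreement on VI.4: VI.3.2.1 not covered. → 4%.
Line B: prepared meat product → VI.3; in airtight containers → VI.3.2; with no added sugar → VI.3.2.2. Scheduled 25%. Quintara agreement on VI.1.1.2: VI.3.2.2 not covered. → 25%.
Line C: sugar confectionery → VI.4; frozen → VI.4.1; with no added sugar → VI.4.1.1. Scheduled 7%. Maristan agreement on VI.4.1: RVC < 50%. → 7%.
Sum: 4% + 25% + 7% = 36%.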